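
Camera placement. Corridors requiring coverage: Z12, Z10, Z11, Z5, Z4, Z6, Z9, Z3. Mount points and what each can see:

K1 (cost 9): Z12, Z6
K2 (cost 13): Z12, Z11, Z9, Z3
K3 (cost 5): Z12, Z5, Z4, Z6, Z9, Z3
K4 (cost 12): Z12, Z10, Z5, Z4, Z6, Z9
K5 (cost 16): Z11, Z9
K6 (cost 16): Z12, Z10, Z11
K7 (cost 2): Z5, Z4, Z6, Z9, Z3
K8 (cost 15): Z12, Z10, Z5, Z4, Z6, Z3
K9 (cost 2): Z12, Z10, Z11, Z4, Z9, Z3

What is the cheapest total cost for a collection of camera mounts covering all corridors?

K7, K9 cover every corridor at cost 2 + 2 = 4.
Any cover uses at least 2 camera mounts; among all covering selections none totals below 4.

4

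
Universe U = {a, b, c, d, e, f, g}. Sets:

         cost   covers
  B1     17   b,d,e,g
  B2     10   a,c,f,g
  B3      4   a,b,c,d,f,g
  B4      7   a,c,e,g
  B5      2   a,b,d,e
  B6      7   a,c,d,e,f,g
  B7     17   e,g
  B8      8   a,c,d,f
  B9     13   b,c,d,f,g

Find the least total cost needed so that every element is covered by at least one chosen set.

B3, B5 cover every element at cost 4 + 2 = 6.
Any cover uses at least 2 sets; among all covering selections none totals below 6.

6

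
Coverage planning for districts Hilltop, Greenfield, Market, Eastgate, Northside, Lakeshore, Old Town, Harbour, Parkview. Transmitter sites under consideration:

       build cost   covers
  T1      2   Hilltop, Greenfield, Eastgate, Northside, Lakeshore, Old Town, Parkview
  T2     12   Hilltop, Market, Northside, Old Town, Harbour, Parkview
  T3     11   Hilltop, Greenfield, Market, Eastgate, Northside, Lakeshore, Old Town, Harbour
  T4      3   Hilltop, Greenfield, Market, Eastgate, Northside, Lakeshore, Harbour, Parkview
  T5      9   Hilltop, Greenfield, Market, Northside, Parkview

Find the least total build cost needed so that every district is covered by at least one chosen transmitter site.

5

T1, T4 cover every district at build cost 2 + 3 = 5.
Any cover uses at least 2 transmitter sites; among all covering selections none totals below 5.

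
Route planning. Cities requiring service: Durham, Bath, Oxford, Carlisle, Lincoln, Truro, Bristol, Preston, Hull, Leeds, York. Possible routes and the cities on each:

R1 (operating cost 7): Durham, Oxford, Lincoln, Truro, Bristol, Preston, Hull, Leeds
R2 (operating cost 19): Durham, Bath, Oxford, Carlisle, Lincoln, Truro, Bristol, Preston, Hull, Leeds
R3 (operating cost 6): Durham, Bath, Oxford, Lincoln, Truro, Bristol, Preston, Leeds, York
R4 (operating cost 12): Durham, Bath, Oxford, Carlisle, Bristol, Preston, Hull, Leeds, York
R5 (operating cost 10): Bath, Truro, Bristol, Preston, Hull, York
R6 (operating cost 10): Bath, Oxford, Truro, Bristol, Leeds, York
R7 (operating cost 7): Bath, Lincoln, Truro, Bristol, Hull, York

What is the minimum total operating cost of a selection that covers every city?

18

R3, R4 cover every city at operating cost 6 + 12 = 18.
Any cover uses at least 2 routes; among all covering selections none totals below 18.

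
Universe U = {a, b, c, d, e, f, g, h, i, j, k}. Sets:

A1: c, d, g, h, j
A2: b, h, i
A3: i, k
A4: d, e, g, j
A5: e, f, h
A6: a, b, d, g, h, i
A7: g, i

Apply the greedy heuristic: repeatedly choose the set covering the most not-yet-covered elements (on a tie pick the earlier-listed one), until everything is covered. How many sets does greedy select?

4

Pick 1: A6 covers 6 new elements (a, b, d, g, h, i).
Pick 2: A1 covers 2 new elements (c, j).
Pick 3: A5 covers 2 new elements (e, f).
Pick 4: A3 covers 1 new elements (k).
Greedy uses 4 sets.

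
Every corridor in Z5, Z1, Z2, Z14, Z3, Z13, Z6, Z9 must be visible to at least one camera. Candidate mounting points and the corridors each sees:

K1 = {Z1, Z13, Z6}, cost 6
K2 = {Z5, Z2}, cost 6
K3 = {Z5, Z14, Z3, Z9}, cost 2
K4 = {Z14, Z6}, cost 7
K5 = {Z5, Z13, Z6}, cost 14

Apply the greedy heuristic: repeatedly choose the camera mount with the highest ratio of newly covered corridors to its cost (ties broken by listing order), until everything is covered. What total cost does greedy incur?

Pick 1: K3 adds 4 new (Z5, Z14, Z3, Z9) at cost 2 (ratio 4/2).
Pick 2: K1 adds 3 new (Z1, Z13, Z6) at cost 6 (ratio 3/6).
Pick 3: K2 adds 1 new (Z2) at cost 6 (ratio 1/6).
Greedy total cost: 2 + 6 + 6 = 14.

14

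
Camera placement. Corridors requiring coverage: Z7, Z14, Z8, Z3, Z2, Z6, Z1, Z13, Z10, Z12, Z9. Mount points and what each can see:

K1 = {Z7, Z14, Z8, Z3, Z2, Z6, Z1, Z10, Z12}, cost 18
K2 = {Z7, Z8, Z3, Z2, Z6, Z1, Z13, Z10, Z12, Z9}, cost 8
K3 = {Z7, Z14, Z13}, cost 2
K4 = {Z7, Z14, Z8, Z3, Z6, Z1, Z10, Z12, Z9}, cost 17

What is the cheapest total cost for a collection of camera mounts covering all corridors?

10

K2, K3 cover every corridor at cost 8 + 2 = 10.
Any cover uses at least 2 camera mounts; among all covering selections none totals below 10.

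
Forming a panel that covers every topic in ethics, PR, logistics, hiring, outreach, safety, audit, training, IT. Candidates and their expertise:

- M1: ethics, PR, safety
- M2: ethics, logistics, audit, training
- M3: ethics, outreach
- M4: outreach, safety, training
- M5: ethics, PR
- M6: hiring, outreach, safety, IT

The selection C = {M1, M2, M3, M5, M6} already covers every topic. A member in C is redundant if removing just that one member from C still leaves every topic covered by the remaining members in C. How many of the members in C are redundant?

3

Drop M1: the rest still cover every topic — redundant.
Drop M2: logistics, audit, training uncovered — not redundant.
Drop M3: the rest still cover every topic — redundant.
Drop M5: the rest still cover every topic — redundant.
Drop M6: hiring, IT uncovered — not redundant.
3 redundant: M1, M3, M5.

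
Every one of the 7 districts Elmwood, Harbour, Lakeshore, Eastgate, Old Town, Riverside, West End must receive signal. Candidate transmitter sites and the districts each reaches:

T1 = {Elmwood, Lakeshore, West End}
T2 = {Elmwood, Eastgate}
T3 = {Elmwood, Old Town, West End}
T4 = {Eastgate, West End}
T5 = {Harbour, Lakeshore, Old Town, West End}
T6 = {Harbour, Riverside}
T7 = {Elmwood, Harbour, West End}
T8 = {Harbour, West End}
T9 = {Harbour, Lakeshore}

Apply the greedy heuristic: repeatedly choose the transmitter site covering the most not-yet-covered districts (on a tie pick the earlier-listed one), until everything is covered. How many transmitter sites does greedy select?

Pick 1: T5 covers 4 new districts (Harbour, Lakeshore, Old Town, West End).
Pick 2: T2 covers 2 new districts (Elmwood, Eastgate).
Pick 3: T6 covers 1 new districts (Riverside).
Greedy uses 3 transmitter sites.

3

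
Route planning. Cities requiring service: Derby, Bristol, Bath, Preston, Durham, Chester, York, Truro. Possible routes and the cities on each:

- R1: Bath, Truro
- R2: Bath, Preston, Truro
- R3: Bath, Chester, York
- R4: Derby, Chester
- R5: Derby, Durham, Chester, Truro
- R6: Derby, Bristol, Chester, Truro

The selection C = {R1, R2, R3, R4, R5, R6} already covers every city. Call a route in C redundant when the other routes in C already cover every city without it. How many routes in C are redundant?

Drop R1: the rest still cover every city — redundant.
Drop R2: Preston uncovered — not redundant.
Drop R3: York uncovered — not redundant.
Drop R4: the rest still cover every city — redundant.
Drop R5: Durham uncovered — not redundant.
Drop R6: Bristol uncovered — not redundant.
2 redundant: R1, R4.

2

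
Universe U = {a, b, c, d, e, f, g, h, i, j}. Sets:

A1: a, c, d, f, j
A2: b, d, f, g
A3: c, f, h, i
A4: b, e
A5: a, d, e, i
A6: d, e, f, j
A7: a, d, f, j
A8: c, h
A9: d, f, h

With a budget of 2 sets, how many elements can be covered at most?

7

Choosing A1, A2 covers {a, b, c, d, f, g, j} — 7 elements.
No choice of 2 sets does better; here e, h, i are left uncovered.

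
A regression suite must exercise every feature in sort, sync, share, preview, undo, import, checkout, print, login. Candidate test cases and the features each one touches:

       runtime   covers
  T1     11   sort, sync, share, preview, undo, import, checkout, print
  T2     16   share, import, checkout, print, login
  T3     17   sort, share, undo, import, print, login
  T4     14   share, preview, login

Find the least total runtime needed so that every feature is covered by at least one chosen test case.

T1, T4 cover every feature at runtime 11 + 14 = 25.
Any cover uses at least 2 test cases; among all covering selections none totals below 25.

25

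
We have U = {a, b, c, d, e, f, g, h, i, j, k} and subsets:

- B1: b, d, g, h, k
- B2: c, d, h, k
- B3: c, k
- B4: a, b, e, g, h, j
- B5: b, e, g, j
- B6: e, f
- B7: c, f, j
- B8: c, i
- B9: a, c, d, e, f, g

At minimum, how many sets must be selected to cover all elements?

4

B1, B4, B6, B8 together cover {a, b, c, d, e, f, g, h, i, j, k} — every element.
No 3 of the 9 sets cover everything (all 84 triples fall short), so 4 is minimum.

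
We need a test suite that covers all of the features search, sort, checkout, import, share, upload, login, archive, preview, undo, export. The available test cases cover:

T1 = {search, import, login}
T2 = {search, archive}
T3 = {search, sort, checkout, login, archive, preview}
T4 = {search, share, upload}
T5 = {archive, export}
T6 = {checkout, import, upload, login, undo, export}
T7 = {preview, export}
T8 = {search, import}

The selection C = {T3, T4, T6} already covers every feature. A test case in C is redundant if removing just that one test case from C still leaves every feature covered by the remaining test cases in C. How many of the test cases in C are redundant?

Drop T3: sort, archive, preview uncovered — not redundant.
Drop T4: share uncovered — not redundant.
Drop T6: import, undo, export uncovered — not redundant.
None of the test cases in C is redundant.

0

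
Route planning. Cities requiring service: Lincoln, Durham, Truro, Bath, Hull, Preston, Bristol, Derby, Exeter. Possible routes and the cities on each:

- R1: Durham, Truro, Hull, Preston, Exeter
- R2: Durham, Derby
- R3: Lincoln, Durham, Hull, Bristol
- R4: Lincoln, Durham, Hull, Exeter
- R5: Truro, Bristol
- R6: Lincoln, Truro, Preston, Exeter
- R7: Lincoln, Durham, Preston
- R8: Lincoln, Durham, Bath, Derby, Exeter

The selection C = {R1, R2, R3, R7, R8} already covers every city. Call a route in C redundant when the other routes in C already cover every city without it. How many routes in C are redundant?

Drop R1: Truro uncovered — not redundant.
Drop R2: the rest still cover every city — redundant.
Drop R3: Bristol uncovered — not redundant.
Drop R7: the rest still cover every city — redundant.
Drop R8: Bath uncovered — not redundant.
2 redundant: R2, R7.

2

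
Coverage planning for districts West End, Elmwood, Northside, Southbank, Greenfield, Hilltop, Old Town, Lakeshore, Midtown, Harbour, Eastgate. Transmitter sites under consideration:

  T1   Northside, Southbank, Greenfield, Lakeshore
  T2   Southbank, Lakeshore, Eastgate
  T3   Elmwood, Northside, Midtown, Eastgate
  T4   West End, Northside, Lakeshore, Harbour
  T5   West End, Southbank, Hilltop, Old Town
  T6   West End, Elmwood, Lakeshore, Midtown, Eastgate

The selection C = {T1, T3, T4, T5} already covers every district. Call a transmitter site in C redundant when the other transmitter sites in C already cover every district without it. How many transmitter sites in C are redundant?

0

Drop T1: Greenfield uncovered — not redundant.
Drop T3: Elmwood, Midtown, Eastgate uncovered — not redundant.
Drop T4: Harbour uncovered — not redundant.
Drop T5: Hilltop, Old Town uncovered — not redundant.
None of the transmitter sites in C is redundant.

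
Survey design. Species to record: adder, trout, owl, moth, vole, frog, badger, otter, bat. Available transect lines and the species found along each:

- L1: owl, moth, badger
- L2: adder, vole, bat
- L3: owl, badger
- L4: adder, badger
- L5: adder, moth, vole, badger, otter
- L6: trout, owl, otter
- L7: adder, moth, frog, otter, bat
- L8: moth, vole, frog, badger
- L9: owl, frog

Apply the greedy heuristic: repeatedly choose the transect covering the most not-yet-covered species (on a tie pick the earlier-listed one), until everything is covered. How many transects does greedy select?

Pick 1: L5 covers 5 new species (adder, moth, vole, badger, otter).
Pick 2: L6 covers 2 new species (trout, owl).
Pick 3: L7 covers 2 new species (frog, bat).
Greedy uses 3 transects.

3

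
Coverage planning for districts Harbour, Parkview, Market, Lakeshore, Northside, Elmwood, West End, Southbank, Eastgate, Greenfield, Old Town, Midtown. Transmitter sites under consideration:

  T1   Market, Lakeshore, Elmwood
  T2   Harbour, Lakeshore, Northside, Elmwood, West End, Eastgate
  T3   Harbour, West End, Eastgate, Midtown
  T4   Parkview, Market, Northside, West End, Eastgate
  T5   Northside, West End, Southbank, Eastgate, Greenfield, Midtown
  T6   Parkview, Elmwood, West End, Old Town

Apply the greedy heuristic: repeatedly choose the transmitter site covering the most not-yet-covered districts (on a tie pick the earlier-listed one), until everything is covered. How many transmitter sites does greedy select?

4

Pick 1: T2 covers 6 new districts (Harbour, Lakeshore, Northside, Elmwood, West End, Eastgate).
Pick 2: T5 covers 3 new districts (Southbank, Greenfield, Midtown).
Pick 3: T4 covers 2 new districts (Parkview, Market).
Pick 4: T6 covers 1 new districts (Old Town).
Greedy uses 4 transmitter sites.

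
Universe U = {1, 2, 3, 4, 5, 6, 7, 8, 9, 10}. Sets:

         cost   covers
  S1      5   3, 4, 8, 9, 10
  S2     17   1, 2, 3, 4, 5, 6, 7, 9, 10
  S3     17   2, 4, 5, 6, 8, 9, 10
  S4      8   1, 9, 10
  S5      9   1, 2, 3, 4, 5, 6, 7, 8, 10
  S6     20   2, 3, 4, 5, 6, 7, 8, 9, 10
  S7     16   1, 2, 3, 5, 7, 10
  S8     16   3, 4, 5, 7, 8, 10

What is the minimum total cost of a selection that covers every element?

14

S1, S5 cover every element at cost 5 + 9 = 14.
Any cover uses at least 2 sets; among all covering selections none totals below 14.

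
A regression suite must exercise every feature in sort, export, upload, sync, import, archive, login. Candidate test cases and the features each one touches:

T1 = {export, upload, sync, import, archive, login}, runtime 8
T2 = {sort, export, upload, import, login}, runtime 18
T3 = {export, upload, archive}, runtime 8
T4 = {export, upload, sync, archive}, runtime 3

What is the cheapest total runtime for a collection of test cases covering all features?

21

T2, T4 cover every feature at runtime 18 + 3 = 21.
Any cover uses at least 2 test cases; among all covering selections none totals below 21.
Greedy by coverage-per-runtime would pick T4, T1, T2 for 29 — worse than the optimum 21.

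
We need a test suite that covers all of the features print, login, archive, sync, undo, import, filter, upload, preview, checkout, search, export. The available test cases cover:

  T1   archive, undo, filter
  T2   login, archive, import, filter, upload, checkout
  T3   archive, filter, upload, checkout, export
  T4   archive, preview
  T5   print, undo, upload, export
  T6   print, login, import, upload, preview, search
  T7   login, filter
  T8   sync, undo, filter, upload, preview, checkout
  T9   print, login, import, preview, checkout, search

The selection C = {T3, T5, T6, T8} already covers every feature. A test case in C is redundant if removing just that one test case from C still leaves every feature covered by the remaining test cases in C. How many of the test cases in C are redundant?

Drop T3: archive uncovered — not redundant.
Drop T5: the rest still cover every feature — redundant.
Drop T6: login, import, search uncovered — not redundant.
Drop T8: sync uncovered — not redundant.
1 redundant: T5.

1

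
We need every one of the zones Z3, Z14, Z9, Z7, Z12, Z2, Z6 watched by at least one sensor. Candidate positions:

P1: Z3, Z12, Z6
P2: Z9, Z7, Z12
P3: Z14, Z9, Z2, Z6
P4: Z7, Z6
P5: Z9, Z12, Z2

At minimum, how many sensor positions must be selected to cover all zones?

P1, P2, P3 together cover {Z3, Z14, Z9, Z7, Z12, Z2, Z6} — every zone.
No 2 of the 5 sensor positions cover everything (all 10 pairs fall short), so 3 is minimum.

3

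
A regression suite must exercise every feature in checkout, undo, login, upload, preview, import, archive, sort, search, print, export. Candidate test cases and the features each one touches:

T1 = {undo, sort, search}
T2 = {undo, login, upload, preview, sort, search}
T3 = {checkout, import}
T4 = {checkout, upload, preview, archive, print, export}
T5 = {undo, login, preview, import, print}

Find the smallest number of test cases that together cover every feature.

3

T1, T4, T5 together cover {checkout, undo, login, upload, preview, import, archive, sort, search, print, export} — every feature.
No 2 of the 5 test cases cover everything (all 10 pairs fall short), so 3 is minimum.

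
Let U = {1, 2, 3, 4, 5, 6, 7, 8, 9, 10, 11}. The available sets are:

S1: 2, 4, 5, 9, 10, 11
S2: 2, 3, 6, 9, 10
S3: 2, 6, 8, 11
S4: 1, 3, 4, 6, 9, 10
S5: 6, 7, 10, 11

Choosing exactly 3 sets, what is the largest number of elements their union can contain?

Choosing S1, S3, S4 covers {1, 2, 3, 4, 5, 6, 8, 9, 10, 11} — 10 elements.
No choice of 3 sets does better; here 7 is left uncovered.

10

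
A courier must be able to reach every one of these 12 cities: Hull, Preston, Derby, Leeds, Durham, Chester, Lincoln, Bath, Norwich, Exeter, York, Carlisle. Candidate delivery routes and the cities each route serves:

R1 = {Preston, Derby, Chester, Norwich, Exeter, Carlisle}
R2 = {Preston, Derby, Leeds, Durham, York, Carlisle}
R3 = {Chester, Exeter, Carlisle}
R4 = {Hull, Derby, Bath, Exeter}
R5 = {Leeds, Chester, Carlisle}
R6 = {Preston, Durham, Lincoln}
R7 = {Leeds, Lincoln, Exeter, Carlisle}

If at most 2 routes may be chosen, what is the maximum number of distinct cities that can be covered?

9

Choosing R1, R2 covers {Preston, Derby, Leeds, Durham, Chester, Norwich, Exeter, York, Carlisle} — 9 cities.
No choice of 2 routes does better; here Hull, Lincoln, Bath are left uncovered.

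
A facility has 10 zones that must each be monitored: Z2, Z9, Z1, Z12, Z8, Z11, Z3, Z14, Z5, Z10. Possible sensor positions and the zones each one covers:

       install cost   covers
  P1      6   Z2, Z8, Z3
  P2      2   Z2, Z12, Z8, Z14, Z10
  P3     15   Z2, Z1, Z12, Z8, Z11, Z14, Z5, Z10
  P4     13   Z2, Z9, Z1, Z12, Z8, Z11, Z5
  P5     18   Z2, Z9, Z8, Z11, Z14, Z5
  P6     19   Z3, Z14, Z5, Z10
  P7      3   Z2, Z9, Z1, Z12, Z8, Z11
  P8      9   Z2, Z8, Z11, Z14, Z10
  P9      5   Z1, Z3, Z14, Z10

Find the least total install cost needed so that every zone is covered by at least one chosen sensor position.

P4, P9 cover every zone at install cost 13 + 5 = 18.
Any cover uses at least 2 sensor positions; among all covering selections none totals below 18.
Greedy by coverage-per-install cost would pick P2, P7, P9, P4 for 23 — worse than the optimum 18.

18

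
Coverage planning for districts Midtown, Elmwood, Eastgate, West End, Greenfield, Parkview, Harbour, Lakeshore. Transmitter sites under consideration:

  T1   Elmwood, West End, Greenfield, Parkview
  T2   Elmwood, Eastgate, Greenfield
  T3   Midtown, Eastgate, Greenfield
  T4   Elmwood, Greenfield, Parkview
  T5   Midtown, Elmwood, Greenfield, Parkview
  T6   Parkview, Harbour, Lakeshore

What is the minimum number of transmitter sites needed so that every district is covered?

T1, T3, T6 together cover {Midtown, Elmwood, Eastgate, West End, Greenfield, Parkview, Harbour, Lakeshore} — every district.
No 2 of the 6 transmitter sites cover everything (all 15 pairs fall short), so 3 is minimum.

3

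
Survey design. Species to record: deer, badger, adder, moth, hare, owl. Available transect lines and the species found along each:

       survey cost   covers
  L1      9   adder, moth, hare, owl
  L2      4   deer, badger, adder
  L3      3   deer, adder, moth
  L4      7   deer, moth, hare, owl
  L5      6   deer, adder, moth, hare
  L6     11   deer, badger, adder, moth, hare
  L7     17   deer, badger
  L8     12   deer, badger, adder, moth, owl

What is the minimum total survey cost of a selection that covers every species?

11

L2, L4 cover every species at survey cost 4 + 7 = 11.
Any cover uses at least 2 transects; among all covering selections none totals below 11.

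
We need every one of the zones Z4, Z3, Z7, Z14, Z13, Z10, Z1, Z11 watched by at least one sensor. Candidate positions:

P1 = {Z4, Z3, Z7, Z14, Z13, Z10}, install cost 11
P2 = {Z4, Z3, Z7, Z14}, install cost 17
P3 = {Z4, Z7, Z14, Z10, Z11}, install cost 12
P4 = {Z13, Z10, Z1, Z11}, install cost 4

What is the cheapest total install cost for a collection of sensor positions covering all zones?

P1, P4 cover every zone at install cost 11 + 4 = 15.
Any cover uses at least 2 sensor positions; among all covering selections none totals below 15.

15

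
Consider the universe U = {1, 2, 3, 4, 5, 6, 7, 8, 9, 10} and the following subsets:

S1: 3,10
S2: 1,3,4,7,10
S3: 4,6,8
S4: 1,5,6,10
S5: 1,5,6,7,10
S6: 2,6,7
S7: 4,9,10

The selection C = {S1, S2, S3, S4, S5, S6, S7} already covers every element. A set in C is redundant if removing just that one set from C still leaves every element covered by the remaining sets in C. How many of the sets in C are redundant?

4

Drop S1: the rest still cover every element — redundant.
Drop S2: the rest still cover every element — redundant.
Drop S3: 8 uncovered — not redundant.
Drop S4: the rest still cover every element — redundant.
Drop S5: the rest still cover every element — redundant.
Drop S6: 2 uncovered — not redundant.
Drop S7: 9 uncovered — not redundant.
4 redundant: S1, S2, S4, S5.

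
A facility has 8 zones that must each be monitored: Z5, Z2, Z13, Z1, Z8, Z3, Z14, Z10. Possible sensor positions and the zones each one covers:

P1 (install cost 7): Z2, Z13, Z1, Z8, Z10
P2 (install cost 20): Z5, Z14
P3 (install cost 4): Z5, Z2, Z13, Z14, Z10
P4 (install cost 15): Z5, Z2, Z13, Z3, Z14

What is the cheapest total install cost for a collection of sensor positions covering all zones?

22

P1, P4 cover every zone at install cost 7 + 15 = 22.
Any cover uses at least 2 sensor positions; among all covering selections none totals below 22.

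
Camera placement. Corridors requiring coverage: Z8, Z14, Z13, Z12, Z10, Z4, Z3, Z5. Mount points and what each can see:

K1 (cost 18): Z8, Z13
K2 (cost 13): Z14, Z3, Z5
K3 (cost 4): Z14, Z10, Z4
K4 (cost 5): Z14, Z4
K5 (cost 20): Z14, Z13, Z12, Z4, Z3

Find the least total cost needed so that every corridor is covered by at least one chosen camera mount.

K1, K2, K3, K5 cover every corridor at cost 18 + 13 + 4 + 20 = 55.
Any cover uses at least 4 camera mounts; among all covering selections none totals below 55.

55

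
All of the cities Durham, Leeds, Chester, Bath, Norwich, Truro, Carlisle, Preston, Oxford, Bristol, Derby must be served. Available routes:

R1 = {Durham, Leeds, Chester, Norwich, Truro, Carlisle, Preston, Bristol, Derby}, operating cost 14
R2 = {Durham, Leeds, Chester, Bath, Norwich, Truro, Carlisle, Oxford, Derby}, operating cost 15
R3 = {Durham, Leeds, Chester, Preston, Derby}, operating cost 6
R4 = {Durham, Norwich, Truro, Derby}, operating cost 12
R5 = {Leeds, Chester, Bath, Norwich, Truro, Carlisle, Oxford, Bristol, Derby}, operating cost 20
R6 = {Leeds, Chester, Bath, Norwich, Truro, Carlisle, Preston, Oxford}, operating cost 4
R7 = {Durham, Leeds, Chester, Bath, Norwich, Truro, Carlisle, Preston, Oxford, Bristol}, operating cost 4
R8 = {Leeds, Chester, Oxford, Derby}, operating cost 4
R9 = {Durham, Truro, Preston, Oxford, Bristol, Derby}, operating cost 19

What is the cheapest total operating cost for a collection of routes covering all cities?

8

R7, R8 cover every city at operating cost 4 + 4 = 8.
Any cover uses at least 2 routes; among all covering selections none totals below 8.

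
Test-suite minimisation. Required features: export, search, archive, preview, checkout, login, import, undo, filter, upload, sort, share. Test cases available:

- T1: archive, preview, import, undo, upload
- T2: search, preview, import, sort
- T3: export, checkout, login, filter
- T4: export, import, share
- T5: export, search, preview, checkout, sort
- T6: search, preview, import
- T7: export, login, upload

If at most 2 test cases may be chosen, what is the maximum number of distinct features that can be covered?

9

Choosing T1, T3 covers {export, archive, preview, checkout, login, import, undo, filter, upload} — 9 features.
No choice of 2 test cases does better; here search, sort, share are left uncovered.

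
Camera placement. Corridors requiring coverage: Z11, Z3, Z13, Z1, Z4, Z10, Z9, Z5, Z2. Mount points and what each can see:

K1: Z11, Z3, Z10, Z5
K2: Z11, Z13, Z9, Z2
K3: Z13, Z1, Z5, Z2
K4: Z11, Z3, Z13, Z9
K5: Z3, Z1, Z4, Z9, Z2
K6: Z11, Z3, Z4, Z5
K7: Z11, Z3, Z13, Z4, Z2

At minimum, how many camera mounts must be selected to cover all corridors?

K1, K2, K5 together cover {Z11, Z3, Z13, Z1, Z4, Z10, Z9, Z5, Z2} — every corridor.
No 2 of the 7 camera mounts cover everything (all 21 pairs fall short), so 3 is minimum.

3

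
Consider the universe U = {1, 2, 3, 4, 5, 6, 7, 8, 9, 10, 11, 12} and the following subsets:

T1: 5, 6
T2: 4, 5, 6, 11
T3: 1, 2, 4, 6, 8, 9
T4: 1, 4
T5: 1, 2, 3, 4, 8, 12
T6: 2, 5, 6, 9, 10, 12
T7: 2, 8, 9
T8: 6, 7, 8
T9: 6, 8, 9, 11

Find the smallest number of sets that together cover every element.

4

T2, T5, T6, T8 together cover {1, 2, 3, 4, 5, 6, 7, 8, 9, 10, 11, 12} — every element.
No 3 of the 9 sets cover everything (all 84 triples fall short), so 4 is minimum.
Greedy (largest uncovered first) would take T3, T6, T2, T5, T8 — 5 sets — but 4 suffice.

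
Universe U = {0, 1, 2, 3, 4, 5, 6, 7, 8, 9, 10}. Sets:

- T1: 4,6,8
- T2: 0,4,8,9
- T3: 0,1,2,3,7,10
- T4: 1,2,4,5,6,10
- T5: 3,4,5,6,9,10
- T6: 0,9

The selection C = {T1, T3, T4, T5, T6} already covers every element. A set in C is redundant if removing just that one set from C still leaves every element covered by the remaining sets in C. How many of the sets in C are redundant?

Drop T1: 8 uncovered — not redundant.
Drop T3: 7 uncovered — not redundant.
Drop T4: the rest still cover every element — redundant.
Drop T5: the rest still cover every element — redundant.
Drop T6: the rest still cover every element — redundant.
3 redundant: T4, T5, T6.

3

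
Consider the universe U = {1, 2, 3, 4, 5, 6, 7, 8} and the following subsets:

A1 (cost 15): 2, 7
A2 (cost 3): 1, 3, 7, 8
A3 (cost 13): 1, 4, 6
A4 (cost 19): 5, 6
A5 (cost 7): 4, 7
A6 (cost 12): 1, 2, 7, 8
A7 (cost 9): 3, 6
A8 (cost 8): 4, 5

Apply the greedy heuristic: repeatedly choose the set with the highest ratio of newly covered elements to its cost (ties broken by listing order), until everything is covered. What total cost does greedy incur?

32

Pick 1: A2 adds 4 new (1, 3, 7, 8) at cost 3 (ratio 4/3).
Pick 2: A8 adds 2 new (4, 5) at cost 8 (ratio 2/8).
Pick 3: A7 adds 1 new (6) at cost 9 (ratio 1/9).
Pick 4: A6 adds 1 new (2) at cost 12 (ratio 1/12).
Greedy total cost: 3 + 8 + 9 + 12 = 32. (The true optimum is 29, so greedy overshoots here.)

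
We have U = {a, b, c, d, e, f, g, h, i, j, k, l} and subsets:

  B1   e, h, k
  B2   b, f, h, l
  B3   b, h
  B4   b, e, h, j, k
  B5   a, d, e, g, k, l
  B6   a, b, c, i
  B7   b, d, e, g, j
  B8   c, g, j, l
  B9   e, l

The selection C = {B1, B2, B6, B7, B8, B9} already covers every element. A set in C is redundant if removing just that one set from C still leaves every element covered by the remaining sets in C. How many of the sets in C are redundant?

2

Drop B1: k uncovered — not redundant.
Drop B2: f uncovered — not redundant.
Drop B6: a, i uncovered — not redundant.
Drop B7: d uncovered — not redundant.
Drop B8: the rest still cover every element — redundant.
Drop B9: the rest still cover every element — redundant.
2 redundant: B8, B9.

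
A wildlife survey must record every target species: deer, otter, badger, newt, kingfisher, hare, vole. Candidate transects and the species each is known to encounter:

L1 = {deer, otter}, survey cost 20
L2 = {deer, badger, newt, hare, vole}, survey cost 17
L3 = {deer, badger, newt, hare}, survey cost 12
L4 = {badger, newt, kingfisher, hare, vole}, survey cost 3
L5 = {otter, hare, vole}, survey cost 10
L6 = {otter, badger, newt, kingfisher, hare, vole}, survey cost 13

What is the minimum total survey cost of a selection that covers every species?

23

L1, L4 cover every species at survey cost 20 + 3 = 23.
Any cover uses at least 2 transects; among all covering selections none totals below 23.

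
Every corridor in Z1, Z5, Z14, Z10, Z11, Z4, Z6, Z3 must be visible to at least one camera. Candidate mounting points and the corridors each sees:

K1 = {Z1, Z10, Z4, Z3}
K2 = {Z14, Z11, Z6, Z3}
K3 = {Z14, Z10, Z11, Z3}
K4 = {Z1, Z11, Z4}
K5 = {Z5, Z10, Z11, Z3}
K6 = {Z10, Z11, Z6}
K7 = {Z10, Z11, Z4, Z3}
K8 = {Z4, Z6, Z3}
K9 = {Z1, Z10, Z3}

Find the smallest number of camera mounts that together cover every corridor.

3

K1, K2, K5 together cover {Z1, Z5, Z14, Z10, Z11, Z4, Z6, Z3} — every corridor.
No 2 of the 9 camera mounts cover everything (all 36 pairs fall short), so 3 is minimum.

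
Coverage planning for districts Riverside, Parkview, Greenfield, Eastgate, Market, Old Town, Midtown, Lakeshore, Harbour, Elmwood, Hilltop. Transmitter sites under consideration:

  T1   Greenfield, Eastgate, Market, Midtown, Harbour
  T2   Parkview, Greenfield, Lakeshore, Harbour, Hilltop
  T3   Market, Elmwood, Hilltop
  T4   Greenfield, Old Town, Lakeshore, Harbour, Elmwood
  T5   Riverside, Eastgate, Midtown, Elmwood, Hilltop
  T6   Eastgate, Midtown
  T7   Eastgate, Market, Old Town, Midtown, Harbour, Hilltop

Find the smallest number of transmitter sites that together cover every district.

3

T2, T5, T7 together cover {Riverside, Parkview, Greenfield, Eastgate, Market, Old Town, Midtown, Lakeshore, Harbour, Elmwood, Hilltop} — every district.
No 2 of the 7 transmitter sites cover everything (all 21 pairs fall short), so 3 is minimum.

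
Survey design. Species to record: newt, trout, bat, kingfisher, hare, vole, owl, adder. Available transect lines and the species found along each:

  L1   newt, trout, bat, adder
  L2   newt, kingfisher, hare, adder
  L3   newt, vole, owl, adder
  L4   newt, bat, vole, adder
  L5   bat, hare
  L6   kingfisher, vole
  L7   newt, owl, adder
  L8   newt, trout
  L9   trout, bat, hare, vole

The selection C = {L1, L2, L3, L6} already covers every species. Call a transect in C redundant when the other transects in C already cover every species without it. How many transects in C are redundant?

Drop L1: trout, bat uncovered — not redundant.
Drop L2: hare uncovered — not redundant.
Drop L3: owl uncovered — not redundant.
Drop L6: the rest still cover every species — redundant.
1 redundant: L6.

1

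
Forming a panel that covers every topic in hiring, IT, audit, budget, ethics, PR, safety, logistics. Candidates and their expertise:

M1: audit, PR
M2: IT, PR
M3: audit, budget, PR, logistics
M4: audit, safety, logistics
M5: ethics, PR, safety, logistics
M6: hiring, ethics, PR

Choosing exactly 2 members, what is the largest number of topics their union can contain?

6

Choosing M3, M5 covers {audit, budget, ethics, PR, safety, logistics} — 6 topics.
No choice of 2 members does better; here hiring, IT are left uncovered.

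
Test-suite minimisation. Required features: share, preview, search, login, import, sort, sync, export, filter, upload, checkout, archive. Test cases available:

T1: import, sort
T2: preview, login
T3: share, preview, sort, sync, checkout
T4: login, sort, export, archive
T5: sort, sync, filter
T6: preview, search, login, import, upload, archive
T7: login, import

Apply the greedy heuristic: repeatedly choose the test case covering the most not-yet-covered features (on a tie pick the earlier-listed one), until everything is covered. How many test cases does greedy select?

Pick 1: T6 covers 6 new features (preview, search, login, import, upload, archive).
Pick 2: T3 covers 4 new features (share, sort, sync, checkout).
Pick 3: T4 covers 1 new features (export).
Pick 4: T5 covers 1 new features (filter).
Greedy uses 4 test cases.

4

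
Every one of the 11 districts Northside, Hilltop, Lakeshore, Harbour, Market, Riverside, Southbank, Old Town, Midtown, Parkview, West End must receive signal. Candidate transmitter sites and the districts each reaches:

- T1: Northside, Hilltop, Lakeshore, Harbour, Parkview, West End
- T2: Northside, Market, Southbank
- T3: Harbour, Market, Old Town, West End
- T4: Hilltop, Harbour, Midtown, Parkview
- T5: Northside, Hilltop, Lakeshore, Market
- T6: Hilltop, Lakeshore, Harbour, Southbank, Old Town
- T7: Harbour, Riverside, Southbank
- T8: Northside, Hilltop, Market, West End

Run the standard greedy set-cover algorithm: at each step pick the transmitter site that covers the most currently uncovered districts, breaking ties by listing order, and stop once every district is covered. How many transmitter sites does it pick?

5

Pick 1: T1 covers 6 new districts (Northside, Hilltop, Lakeshore, Harbour, Parkview, West End).
Pick 2: T2 covers 2 new districts (Market, Southbank).
Pick 3: T3 covers 1 new districts (Old Town).
Pick 4: T4 covers 1 new districts (Midtown).
Pick 5: T7 covers 1 new districts (Riverside).
Greedy uses 5 transmitter sites. (The true minimum is 4.)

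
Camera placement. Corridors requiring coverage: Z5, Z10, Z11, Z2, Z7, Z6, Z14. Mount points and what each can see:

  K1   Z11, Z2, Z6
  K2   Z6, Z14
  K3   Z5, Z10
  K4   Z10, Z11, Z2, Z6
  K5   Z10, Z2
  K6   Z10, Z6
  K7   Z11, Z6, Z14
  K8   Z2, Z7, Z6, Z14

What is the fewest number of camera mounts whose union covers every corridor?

K1, K3, K8 together cover {Z5, Z10, Z11, Z2, Z7, Z6, Z14} — every corridor.
No 2 of the 8 camera mounts cover everything (all 28 pairs fall short), so 3 is minimum.

3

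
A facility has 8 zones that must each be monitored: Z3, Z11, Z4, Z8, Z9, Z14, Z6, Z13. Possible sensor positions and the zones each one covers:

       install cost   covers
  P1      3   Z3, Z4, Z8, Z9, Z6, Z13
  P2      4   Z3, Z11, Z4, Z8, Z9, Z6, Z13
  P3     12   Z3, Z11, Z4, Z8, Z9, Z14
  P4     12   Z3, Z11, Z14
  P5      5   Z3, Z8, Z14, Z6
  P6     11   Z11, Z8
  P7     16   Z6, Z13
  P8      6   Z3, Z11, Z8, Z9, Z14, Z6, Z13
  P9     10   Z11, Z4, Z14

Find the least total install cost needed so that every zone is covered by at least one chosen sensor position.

9

P1, P8 cover every zone at install cost 3 + 6 = 9.
Any cover uses at least 2 sensor positions; among all covering selections none totals below 9.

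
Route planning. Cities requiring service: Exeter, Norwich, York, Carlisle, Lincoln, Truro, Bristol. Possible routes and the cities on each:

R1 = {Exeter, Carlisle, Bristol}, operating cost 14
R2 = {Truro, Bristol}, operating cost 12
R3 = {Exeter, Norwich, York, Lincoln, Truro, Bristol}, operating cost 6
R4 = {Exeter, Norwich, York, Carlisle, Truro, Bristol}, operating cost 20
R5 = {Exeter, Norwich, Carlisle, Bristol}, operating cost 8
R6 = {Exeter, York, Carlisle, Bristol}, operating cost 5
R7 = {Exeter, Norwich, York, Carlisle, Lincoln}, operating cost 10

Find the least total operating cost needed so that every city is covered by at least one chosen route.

R3, R6 cover every city at operating cost 6 + 5 = 11.
Any cover uses at least 2 routes; among all covering selections none totals below 11.

11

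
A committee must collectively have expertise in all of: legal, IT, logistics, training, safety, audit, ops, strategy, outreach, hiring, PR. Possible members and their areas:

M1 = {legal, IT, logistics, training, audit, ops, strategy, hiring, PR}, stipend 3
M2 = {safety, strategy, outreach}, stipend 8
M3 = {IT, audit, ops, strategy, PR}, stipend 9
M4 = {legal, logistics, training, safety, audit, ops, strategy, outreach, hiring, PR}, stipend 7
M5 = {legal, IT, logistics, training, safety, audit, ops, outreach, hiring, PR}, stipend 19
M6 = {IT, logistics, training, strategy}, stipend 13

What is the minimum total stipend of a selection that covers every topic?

10

M1, M4 cover every topic at stipend 3 + 7 = 10.
Any cover uses at least 2 members; among all covering selections none totals below 10.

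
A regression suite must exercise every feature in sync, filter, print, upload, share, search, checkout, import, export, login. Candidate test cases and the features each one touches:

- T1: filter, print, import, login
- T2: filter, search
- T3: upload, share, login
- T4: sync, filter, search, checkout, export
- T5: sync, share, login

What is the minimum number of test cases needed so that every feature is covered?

3

T1, T3, T4 together cover {sync, filter, print, upload, share, search, checkout, import, export, login} — every feature.
No 2 of the 5 test cases cover everything (all 10 pairs fall short), so 3 is minimum.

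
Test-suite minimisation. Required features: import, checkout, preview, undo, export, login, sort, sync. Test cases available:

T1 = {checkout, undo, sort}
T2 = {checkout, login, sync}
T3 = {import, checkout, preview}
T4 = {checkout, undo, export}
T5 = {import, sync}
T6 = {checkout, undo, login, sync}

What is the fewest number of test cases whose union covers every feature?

4

T1, T2, T3, T4 together cover {import, checkout, preview, undo, export, login, sort, sync} — every feature.
No 3 of the 6 test cases cover everything (all 20 triples fall short), so 4 is minimum.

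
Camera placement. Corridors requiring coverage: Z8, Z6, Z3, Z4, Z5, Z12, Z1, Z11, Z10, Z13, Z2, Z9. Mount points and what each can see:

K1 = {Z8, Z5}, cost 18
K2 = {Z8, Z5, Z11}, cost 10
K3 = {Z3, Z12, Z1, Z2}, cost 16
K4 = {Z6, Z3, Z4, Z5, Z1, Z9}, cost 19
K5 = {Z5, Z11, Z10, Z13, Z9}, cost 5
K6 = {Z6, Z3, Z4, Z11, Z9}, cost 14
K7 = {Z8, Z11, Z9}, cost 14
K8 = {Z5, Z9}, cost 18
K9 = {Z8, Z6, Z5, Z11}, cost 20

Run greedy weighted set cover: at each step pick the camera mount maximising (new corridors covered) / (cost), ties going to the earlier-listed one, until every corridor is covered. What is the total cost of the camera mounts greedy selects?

45

Pick 1: K5 adds 5 new (Z5, Z11, Z10, Z13, Z9) at cost 5 (ratio 5/5).
Pick 2: K3 adds 4 new (Z3, Z12, Z1, Z2) at cost 16 (ratio 4/16).
Pick 3: K6 adds 2 new (Z6, Z4) at cost 14 (ratio 2/14).
Pick 4: K2 adds 1 new (Z8) at cost 10 (ratio 1/10).
Greedy total cost: 5 + 16 + 14 + 10 = 45.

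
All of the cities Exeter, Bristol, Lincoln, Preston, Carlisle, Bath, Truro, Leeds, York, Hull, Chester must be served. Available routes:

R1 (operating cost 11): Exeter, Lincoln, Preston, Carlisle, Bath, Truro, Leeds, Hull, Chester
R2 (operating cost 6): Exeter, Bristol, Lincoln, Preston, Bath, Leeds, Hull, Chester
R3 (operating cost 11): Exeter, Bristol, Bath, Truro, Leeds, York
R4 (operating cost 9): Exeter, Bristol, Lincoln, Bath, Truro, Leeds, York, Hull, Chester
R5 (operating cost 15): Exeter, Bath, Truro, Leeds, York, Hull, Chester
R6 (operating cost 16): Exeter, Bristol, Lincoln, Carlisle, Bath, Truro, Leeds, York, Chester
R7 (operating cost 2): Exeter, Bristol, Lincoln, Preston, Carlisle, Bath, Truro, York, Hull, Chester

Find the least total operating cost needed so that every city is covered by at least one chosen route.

8

R2, R7 cover every city at operating cost 6 + 2 = 8.
Any cover uses at least 2 routes; among all covering selections none totals below 8.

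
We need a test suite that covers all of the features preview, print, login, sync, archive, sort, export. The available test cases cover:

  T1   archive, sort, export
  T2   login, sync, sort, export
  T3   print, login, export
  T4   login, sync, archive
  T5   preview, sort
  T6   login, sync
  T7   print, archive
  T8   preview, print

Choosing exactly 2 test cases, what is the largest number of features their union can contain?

6

Choosing T2, T7 covers {print, login, sync, archive, sort, export} — 6 features.
No choice of 2 test cases does better; here preview is left uncovered.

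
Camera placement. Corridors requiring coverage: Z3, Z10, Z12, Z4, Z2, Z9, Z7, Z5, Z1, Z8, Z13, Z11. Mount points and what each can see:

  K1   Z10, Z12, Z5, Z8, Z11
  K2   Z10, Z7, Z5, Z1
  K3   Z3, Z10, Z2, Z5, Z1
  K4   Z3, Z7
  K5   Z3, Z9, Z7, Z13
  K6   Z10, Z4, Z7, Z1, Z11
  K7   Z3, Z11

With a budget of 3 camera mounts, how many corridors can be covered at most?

Choosing K1, K3, K5 covers {Z3, Z10, Z12, Z2, Z9, Z7, Z5, Z1, Z8, Z13, Z11} — 11 corridors.
No choice of 3 camera mounts does better; here Z4 is left uncovered.

11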